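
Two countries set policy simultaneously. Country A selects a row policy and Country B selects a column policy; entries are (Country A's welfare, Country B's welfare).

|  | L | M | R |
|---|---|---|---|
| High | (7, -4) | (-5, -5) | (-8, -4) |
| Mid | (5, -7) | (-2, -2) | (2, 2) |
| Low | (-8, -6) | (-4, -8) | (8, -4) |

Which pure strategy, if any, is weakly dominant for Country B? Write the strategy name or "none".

R

R vs L: High: -4=-4, Mid: 2>-7, Low: -4>-6.
R vs M: High: -4>-5, Mid: 2>-2, Low: -4>-8.
R is at least as good as every other strategy against every opponent action, so it is weakly dominant.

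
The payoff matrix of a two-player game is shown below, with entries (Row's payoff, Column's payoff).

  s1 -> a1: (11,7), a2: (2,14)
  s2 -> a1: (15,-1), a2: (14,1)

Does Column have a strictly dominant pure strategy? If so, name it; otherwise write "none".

a2 vs a1: s1: 14>7, s2: 1>-1.
a2 strictly beats every other strategy against every opponent action, so it is strictly dominant.

a2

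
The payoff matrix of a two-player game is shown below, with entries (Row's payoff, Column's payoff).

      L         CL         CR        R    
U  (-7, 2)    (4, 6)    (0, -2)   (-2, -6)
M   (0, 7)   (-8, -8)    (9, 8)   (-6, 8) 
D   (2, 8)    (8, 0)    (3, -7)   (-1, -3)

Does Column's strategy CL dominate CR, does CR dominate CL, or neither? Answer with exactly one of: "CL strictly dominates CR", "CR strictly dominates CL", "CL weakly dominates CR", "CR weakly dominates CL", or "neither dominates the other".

Compare CL to CR across every action of Row: U: 6>-2, M: -8<8, D: 0>-7.
CL does better at U, D but worse at M; neither strategy dominates the other.

neither dominates the other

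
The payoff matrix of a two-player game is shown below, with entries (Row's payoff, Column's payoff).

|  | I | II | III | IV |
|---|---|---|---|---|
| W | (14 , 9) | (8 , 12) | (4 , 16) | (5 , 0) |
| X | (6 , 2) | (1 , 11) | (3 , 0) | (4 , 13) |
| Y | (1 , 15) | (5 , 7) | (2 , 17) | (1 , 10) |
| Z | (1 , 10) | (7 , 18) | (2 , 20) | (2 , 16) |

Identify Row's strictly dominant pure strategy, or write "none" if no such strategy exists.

W

W vs X: I: 14>6, II: 8>1, III: 4>3, IV: 5>4.
W vs Y: I: 14>1, II: 8>5, III: 4>2, IV: 5>1.
W vs Z: I: 14>1, II: 8>7, III: 4>2, IV: 5>2.
W strictly beats every other strategy against every opponent action, so it is strictly dominant.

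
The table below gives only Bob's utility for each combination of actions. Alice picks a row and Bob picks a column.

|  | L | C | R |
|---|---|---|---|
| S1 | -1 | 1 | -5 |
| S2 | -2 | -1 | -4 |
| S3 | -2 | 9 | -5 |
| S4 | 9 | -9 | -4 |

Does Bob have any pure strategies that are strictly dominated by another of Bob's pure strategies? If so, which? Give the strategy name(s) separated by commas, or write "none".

L is not dominated — it holds its own against C at S4 (9>-9); R at S1 (-1>-5).
C is not dominated — it holds its own against L at S1 (1>-1); R at S1 (1>-5).
L strictly dominates R — S1: -1>-5, S2: -2>-4, S3: -2>-5, S4: 9>-4.

R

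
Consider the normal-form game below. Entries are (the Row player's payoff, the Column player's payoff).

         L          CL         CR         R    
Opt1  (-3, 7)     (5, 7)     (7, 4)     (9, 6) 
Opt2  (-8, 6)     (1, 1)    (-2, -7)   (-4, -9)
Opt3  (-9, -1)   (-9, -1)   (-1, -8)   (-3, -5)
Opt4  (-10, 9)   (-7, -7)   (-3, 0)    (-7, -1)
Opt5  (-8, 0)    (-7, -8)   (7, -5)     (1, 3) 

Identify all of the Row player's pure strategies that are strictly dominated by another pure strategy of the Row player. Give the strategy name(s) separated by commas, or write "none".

Opt1: no other strategy beats it everywhere (Opt2 at L (-3>-8); Opt3 at L (-3>-9); Opt4 at L (-3>-10); Opt5 at L (-3>-8)).
Opt2: dominated, since Opt1 does at least as well everywhere (L: -3>-8, CL: 5>1, CR: 7>-2, R: 9>-4).
Opt3: dominated, since Opt1 does at least as well everywhere (L: -3>-9, CL: 5>-9, CR: 7>-1, R: 9>-3).
Opt4: dominated, since Opt1 does at least as well everywhere (L: -3>-10, CL: 5>-7, CR: 7>-3, R: 9>-7).
Nothing dominates Opt5: Opt1 at CR (7=7); Opt2 at L (-8=-8); Opt3 at L (-8>-9); Opt4 at L (-8>-10).

Opt2, Opt3, Opt4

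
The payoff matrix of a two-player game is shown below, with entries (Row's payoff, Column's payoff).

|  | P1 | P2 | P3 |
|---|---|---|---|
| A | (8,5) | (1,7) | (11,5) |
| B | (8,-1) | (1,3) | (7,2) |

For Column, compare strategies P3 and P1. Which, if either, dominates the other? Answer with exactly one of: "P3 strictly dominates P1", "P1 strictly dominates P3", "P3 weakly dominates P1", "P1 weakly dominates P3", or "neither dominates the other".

P3's payoffs vs P1's, by Row's action — A: 5=5, B: 2>-1.
P3 is at least as good everywhere and strictly better somewhere (tied only at A), so P3 weakly but not strictly dominates P1.

P3 weakly dominates P1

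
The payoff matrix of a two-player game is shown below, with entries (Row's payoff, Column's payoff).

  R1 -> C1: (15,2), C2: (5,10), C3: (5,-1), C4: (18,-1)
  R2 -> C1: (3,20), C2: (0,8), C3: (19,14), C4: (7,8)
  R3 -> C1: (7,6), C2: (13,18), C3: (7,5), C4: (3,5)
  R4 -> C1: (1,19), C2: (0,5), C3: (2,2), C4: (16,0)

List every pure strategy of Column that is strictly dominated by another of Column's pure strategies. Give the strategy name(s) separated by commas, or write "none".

C3, C4

C1 is not dominated — it holds its own against C2 at R2 (20>8); C3 at R1 (2>-1); C4 at R1 (2>-1).
C2: no other strategy beats it everywhere (C1 at R1 (10>2); C3 at R1 (10>-1); C4 at R1 (10>-1)).
C3 is strictly dominated by C1 (R1: 2>-1, R2: 20>14, R3: 6>5, R4: 19>2).
C4 is strictly dominated by C1 (R1: 2>-1, R2: 20>8, R3: 6>5, R4: 19>0).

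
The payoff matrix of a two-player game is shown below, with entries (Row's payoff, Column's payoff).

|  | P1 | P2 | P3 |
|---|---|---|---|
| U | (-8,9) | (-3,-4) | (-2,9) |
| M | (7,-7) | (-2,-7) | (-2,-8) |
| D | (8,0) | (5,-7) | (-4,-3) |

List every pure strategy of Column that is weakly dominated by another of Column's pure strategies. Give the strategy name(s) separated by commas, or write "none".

P2, P3

P1 is not dominated — it holds its own against P2 at U (9>-4); P3 at M (-7>-8).
P1 weakly dominates P2 — U: 9>-4, M: -7=-7, D: 0>-7.
P1 weakly dominates P3 — U: 9=9, M: -7>-8, D: 0>-3.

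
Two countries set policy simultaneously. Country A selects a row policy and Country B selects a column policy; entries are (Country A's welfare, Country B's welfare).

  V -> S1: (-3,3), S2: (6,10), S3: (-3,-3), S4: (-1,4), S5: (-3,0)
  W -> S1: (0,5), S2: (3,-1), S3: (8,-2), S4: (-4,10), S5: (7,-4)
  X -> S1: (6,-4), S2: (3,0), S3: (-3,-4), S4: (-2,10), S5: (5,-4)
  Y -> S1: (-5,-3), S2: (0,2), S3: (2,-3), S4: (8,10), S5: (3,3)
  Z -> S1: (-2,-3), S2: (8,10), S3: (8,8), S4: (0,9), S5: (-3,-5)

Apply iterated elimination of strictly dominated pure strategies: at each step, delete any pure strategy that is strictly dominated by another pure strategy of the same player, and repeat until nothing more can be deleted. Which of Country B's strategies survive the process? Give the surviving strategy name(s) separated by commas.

Country B's strategy S1 is strictly dominated by S4 (V: 4>3, W: 10>5, X: 10>-4, Y: 10>-3, Z: 9>-3) and is removed.
For Country B, S2 strictly dominates S3 on the remaining rows (V: 10>-3, W: -1>-2, X: 0>-4, Y: 2>-3, Z: 10>8); eliminate S3.
Column S5 is eliminated: S4 beats it against every remaining row (V: 4>0, W: 10>-4, X: 10>-4, Y: 10>3, Z: 9>-5).
For Country A, Z strictly dominates V on the remaining columns (S2: 8>6, S4: 0>-1); eliminate V.
Country A's strategy W is strictly dominated by Z (S2: 8>3, S4: 0>-4) and is removed.
For Country A, Z strictly dominates X on the remaining columns (S2: 8>3, S4: 0>-2); eliminate X.
Among the remaining strategies, none is strictly dominated by another pure strategy of the same player, so the elimination stops.
Surviving strategies — Country A: {Y, Z}; Country B: {S2, S4}.

S2, S4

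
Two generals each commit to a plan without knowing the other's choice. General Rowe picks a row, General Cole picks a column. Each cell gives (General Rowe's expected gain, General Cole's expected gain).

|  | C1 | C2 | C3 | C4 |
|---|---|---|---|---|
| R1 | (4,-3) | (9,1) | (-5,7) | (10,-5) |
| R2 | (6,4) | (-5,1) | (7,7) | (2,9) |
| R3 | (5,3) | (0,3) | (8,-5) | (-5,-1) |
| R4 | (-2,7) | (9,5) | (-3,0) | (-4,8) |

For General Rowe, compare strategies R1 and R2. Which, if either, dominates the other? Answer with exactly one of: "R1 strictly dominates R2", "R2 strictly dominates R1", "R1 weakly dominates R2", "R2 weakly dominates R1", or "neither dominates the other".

Compare R1 to R2 across every action of General Cole: C1: 4<6, C2: 9>-5, C3: -5<7, C4: 10>2.
R1 does better at C2, C4 but worse at C1, C3; neither strategy dominates the other.

neither dominates the other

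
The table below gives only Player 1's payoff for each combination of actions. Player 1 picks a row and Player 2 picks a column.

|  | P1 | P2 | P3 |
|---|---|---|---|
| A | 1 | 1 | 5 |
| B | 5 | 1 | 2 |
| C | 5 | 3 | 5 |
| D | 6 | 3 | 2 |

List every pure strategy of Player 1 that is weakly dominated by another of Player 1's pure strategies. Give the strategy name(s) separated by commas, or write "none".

A: dominated, since C does at least as well everywhere (P1: 5>1, P2: 3>1, P3: 5=5).
C weakly dominates B — P1: 5=5, P2: 3>1, P3: 5>2.
C is not dominated — it holds its own against A at P1 (5>1); B at P2 (3>1); D at P3 (5>2).
D: no other strategy beats it everywhere (A at P1 (6>1); B at P1 (6>5); C at P1 (6>5)).

A, B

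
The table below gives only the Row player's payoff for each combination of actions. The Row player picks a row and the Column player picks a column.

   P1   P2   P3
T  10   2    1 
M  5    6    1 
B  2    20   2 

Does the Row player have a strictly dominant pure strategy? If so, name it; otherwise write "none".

T fails to dominate M at P2 (2<6).
M fails to dominate T at P1 (5<10).
B fails to dominate T at P1 (2<10).
No single strategy dominates all the others.

none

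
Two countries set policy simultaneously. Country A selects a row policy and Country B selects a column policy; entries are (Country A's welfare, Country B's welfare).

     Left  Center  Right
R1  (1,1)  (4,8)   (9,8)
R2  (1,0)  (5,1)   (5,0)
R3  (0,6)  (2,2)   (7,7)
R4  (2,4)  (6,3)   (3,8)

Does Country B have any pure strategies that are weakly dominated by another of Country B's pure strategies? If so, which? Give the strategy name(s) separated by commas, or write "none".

Left

Right weakly dominates Left — R1: 8>1, R2: 0=0, R3: 7>6, R4: 8>4.
Center is not dominated — it holds its own against Left at R1 (8>1); Right at R2 (1>0).
Right is not dominated — it holds its own against Left at R1 (8>1); Center at R3 (7>2).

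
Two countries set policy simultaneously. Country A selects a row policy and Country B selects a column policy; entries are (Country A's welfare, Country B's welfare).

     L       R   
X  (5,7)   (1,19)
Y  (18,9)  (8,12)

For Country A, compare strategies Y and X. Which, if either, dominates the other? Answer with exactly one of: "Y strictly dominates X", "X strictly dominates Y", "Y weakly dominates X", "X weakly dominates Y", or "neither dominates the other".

Y strictly dominates X

Compare Y to X across each opponent action: L: 18>5, R: 8>1.
Every comparison favours Y, so Y strictly dominates X.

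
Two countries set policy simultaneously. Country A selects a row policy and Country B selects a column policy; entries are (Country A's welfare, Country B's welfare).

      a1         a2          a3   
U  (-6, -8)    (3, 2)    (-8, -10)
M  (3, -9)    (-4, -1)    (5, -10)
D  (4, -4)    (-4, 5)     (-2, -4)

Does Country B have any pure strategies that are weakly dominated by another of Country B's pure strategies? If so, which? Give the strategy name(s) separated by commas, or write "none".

a1, a3

a2 weakly dominates a1 — U: 2>-8, M: -1>-9, D: 5>-4.
Nothing dominates a2: a1 at U (2>-8); a3 at U (2>-10).
a3 is weakly dominated by a1 (U: -8>-10, M: -9>-10, D: -4=-4).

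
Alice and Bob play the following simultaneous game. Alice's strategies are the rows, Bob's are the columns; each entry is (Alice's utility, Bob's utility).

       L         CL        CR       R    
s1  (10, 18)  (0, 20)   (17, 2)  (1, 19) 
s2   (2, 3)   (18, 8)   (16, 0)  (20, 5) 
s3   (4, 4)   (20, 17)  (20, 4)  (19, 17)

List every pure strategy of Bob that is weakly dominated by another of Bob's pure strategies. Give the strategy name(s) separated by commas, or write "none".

L: dominated, since CL does at least as well everywhere (s1: 20>18, s2: 8>3, s3: 17>4).
Nothing dominates CL: L at s1 (20>18); CR at s1 (20>2); R at s1 (20>19).
CR is weakly dominated by L (s1: 18>2, s2: 3>0, s3: 4=4).
R: dominated, since CL does at least as well everywhere (s1: 20>19, s2: 8>5, s3: 17=17).

L, CR, R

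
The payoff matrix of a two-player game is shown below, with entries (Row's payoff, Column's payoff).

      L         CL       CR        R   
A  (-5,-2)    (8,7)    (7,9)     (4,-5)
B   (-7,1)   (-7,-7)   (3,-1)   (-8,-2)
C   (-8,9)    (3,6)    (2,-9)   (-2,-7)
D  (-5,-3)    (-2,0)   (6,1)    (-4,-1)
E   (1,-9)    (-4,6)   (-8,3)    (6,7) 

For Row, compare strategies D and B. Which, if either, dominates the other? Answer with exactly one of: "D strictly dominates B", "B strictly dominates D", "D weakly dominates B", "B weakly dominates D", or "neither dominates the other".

D strictly dominates B

Compare D to B across every action of Column: L: -5>-7, CL: -2>-7, CR: 6>3, R: -4>-8.
Every comparison favours D, so D strictly dominates B.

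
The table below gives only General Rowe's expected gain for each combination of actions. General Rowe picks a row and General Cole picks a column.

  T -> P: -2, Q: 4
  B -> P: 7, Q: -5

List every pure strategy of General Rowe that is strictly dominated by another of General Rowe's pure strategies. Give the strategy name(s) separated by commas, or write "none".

Nothing dominates T: B at Q (4>-5).
B is not dominated — it holds its own against T at P (7>-2).

none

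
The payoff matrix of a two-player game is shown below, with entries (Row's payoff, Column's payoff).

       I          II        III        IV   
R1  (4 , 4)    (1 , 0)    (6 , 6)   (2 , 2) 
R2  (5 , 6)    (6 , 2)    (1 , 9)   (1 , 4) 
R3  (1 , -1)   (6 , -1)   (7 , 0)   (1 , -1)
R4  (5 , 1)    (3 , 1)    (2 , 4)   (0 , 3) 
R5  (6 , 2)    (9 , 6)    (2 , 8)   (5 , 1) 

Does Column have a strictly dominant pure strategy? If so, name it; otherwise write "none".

III vs I: R1: 6>4, R2: 9>6, R3: 0>-1, R4: 4>1, R5: 8>2.
III vs II: R1: 6>0, R2: 9>2, R3: 0>-1, R4: 4>1, R5: 8>6.
III vs IV: R1: 6>2, R2: 9>4, R3: 0>-1, R4: 4>3, R5: 8>1.
III strictly beats every other strategy against every opponent action, so it is strictly dominant.

III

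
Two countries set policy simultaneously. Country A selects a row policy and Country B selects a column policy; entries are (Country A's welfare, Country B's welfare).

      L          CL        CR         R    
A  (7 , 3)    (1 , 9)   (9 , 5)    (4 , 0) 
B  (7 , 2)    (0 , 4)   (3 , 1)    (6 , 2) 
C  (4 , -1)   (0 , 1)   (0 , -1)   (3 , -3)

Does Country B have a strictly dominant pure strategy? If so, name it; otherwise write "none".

CL

CL vs L: A: 9>3, B: 4>2, C: 1>-1.
CL vs CR: A: 9>5, B: 4>1, C: 1>-1.
CL vs R: A: 9>0, B: 4>2, C: 1>-3.
CL strictly beats every other strategy against every opponent action, so it is strictly dominant.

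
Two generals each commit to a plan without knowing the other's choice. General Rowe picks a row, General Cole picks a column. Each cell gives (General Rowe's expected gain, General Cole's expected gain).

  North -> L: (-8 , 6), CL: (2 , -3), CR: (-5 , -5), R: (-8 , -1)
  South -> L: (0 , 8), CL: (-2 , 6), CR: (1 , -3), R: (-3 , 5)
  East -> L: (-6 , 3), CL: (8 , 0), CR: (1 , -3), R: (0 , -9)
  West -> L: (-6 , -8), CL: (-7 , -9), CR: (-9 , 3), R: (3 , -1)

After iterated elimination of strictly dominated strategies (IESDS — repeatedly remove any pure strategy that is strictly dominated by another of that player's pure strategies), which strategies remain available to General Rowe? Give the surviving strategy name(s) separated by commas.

For General Rowe, East strictly dominates North on the remaining columns (L: -6>-8, CL: 8>2, CR: 1>-5, R: 0>-8); eliminate North.
Column CL is eliminated: L beats it against every remaining row (South: 8>6, East: 3>0, West: -8>-9).
Among the remaining strategies, none is strictly dominated by another pure strategy of the same player, so the elimination stops.
Surviving strategies — General Rowe: {South, East, West}; General Cole: {L, CR, R}.

South, East, West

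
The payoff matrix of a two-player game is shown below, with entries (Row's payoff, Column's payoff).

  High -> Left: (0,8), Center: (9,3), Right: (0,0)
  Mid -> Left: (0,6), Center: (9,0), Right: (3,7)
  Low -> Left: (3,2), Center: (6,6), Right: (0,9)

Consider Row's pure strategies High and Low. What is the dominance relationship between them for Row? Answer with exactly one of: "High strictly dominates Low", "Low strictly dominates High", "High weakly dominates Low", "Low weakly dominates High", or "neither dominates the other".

neither dominates the other

Compare High to Low across every action of Column: Left: 0<3, Center: 9>6, Right: 0=0.
High does better at Center but worse at Left; neither strategy dominates the other.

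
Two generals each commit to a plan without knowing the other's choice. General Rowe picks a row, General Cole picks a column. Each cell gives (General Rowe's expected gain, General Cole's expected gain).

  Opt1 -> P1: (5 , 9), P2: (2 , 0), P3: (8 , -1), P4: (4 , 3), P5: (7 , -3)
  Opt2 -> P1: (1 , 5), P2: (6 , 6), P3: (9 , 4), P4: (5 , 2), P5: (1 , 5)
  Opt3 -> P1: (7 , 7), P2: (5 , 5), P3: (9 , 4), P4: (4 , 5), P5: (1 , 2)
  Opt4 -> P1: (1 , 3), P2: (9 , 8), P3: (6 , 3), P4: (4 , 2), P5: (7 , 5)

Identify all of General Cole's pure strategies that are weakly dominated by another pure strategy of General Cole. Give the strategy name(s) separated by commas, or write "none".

P3, P4, P5

P1: no other strategy beats it everywhere (P2 at Opt1 (9>0); P3 at Opt1 (9>-1); P4 at Opt1 (9>3); P5 at Opt1 (9>-3)).
Nothing dominates P2: P1 at Opt2 (6>5); P3 at Opt1 (0>-1); P4 at Opt2 (6>2); P5 at Opt1 (0>-3).
P1 weakly dominates P3 — Opt1: 9>-1, Opt2: 5>4, Opt3: 7>4, Opt4: 3=3.
P4: dominated, since P1 does at least as well everywhere (Opt1: 9>3, Opt2: 5>2, Opt3: 7>5, Opt4: 3>2).
P2 weakly dominates P5 — Opt1: 0>-3, Opt2: 6>5, Opt3: 5>2, Opt4: 8>5.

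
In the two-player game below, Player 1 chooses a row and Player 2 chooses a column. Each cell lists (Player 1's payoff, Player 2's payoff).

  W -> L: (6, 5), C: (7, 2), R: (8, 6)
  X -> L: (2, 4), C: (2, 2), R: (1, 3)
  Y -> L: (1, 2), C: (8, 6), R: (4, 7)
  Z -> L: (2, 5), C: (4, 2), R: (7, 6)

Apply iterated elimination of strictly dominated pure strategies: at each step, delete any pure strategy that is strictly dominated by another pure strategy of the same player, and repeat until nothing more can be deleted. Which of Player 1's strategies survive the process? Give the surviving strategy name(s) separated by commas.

Row X is eliminated: W beats it against every remaining column (L: 6>2, C: 7>2, R: 8>1).
For Player 1, W strictly dominates Z on the remaining columns (L: 6>2, C: 7>4, R: 8>7); eliminate Z.
Column L is eliminated: R beats it against every remaining row (W: 6>5, Y: 7>2).
Player 2's strategy C is strictly dominated by R (W: 6>2, Y: 7>6) and is removed.
For Player 1, W strictly dominates Y on the remaining columns (R: 8>4); eliminate Y.
Among the remaining strategies, none is strictly dominated by another pure strategy of the same player, so the elimination stops.
Surviving strategies — Player 1: {W}; Player 2: {R}.

W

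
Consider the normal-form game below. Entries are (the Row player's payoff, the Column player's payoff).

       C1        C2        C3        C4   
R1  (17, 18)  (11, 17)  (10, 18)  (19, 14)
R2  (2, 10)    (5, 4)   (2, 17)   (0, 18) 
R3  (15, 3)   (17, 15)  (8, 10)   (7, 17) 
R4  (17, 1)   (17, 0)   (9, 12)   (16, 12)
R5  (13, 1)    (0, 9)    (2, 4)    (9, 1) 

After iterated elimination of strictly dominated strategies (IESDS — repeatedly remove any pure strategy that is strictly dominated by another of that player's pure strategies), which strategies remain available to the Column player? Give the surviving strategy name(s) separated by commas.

C1, C2, C3, C4

Row R2 is eliminated: R1 beats it against every remaining column (C1: 17>2, C2: 11>5, C3: 10>2, C4: 19>0).
For the Row player, R1 strictly dominates R5 on the remaining columns (C1: 17>13, C2: 11>0, C3: 10>2, C4: 19>9); eliminate R5.
Among the remaining strategies, none is strictly dominated by another pure strategy of the same player, so the elimination stops.
Surviving strategies — the Row player: {R1, R3, R4}; the Column player: {C1, C2, C3, C4}.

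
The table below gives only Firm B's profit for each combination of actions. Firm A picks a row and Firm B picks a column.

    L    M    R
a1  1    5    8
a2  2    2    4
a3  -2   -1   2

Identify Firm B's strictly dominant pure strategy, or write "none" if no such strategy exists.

R vs L: a1: 8>1, a2: 4>2, a3: 2>-2.
R vs M: a1: 8>5, a2: 4>2, a3: 2>-1.
R strictly beats every other strategy against every opponent action, so it is strictly dominant.

R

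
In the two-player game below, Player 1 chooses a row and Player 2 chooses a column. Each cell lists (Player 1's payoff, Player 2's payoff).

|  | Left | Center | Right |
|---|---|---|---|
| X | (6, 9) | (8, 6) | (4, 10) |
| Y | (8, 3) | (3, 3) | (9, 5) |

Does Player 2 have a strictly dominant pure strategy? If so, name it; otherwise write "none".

Right vs Left: X: 10>9, Y: 5>3.
Right vs Center: X: 10>6, Y: 5>3.
Right strictly beats every other strategy against every opponent action, so it is strictly dominant.

Right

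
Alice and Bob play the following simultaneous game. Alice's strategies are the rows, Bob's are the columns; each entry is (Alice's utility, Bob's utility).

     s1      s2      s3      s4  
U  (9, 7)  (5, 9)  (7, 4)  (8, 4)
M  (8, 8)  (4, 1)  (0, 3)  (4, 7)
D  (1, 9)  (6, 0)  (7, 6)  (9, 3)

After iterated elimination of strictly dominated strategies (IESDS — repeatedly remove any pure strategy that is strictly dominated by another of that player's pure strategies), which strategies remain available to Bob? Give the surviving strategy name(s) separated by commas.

s1, s2

For Alice, U strictly dominates M on the remaining columns (s1: 9>8, s2: 5>4, s3: 7>0, s4: 8>4); eliminate M.
For Bob, s1 strictly dominates s3 on the remaining rows (U: 7>4, D: 9>6); eliminate s3.
Column s4 is eliminated: s1 beats it against every remaining row (U: 7>4, D: 9>3).
Among the remaining strategies, none is strictly dominated by another pure strategy of the same player, so the elimination stops.
Surviving strategies — Alice: {U, D}; Bob: {s1, s2}.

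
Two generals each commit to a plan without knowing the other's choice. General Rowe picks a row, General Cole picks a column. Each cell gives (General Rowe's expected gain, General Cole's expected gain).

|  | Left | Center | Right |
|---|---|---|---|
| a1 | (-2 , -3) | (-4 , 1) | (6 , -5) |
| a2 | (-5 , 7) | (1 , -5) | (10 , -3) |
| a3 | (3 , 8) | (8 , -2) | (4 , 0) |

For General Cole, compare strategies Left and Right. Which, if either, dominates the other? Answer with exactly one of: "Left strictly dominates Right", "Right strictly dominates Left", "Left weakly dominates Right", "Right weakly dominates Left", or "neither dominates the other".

Left strictly dominates Right

Compare Left to Right across each choice by General Rowe: a1: -3>-5, a2: 7>-3, a3: 8>0.
Left gives a strictly higher payoff against each choice by General Rowe, so Left strictly dominates Right.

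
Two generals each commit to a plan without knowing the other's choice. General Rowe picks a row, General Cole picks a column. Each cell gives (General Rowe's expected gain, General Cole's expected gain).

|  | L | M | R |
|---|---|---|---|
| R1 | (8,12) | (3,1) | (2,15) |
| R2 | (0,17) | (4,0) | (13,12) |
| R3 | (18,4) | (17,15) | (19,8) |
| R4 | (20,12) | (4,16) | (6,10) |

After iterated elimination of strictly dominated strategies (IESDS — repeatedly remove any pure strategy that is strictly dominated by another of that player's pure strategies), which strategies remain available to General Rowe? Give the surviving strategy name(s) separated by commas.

R3

For General Rowe, R3 strictly dominates R1 on the remaining columns (L: 18>8, M: 17>3, R: 19>2); eliminate R1.
General Rowe's strategy R2 is strictly dominated by R3 (L: 18>0, M: 17>4, R: 19>13) and is removed.
General Cole's strategy L is strictly dominated by M (R3: 15>4, R4: 16>12) and is removed.
Row R4 is eliminated: R3 beats it against every remaining column (M: 17>4, R: 19>6).
General Cole's strategy R is strictly dominated by M (R3: 15>8) and is removed.
Among the remaining strategies, none is strictly dominated by another pure strategy of the same player, so the elimination stops.
Surviving strategies — General Rowe: {R3}; General Cole: {M}.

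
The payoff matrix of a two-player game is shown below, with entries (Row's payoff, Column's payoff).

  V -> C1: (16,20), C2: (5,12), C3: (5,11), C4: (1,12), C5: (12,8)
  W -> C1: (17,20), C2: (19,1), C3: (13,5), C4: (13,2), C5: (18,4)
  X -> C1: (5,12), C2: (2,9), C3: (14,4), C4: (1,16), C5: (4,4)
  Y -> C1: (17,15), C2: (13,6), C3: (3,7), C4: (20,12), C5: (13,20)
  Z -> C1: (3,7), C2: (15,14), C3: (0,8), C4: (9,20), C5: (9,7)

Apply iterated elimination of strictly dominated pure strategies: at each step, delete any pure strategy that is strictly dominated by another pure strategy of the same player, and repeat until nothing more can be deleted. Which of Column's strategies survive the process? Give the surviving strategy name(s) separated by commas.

For Row, W strictly dominates V on the remaining columns (C1: 17>16, C2: 19>5, C3: 13>5, C4: 13>1, C5: 18>12); eliminate V.
Row's strategy Z is strictly dominated by W (C1: 17>3, C2: 19>15, C3: 13>0, C4: 13>9, C5: 18>9) and is removed.
Column's strategy C2 is strictly dominated by C1 (W: 20>1, X: 12>9, Y: 15>6) and is removed.
For Column, C1 strictly dominates C3 on the remaining rows (W: 20>5, X: 12>4, Y: 15>7); eliminate C3.
Row's strategy X is strictly dominated by W (C1: 17>5, C4: 13>1, C5: 18>4) and is removed.
Column C4 is eliminated: C1 beats it against every remaining row (W: 20>2, Y: 15>12).
Among the remaining strategies, none is strictly dominated by another pure strategy of the same player, so the elimination stops.
Surviving strategies — Row: {W, Y}; Column: {C1, C5}.

C1, C5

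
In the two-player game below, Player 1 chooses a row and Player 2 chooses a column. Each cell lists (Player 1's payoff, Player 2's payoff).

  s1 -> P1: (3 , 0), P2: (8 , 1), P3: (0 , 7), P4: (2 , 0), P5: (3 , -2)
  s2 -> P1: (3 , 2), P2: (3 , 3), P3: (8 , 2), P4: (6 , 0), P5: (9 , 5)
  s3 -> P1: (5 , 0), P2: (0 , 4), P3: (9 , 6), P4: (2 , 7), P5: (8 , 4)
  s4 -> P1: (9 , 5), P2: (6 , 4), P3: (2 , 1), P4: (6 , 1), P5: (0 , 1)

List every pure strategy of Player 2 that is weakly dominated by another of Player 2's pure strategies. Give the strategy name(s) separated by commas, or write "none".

P1 is not dominated — it holds its own against P2 at s4 (5>4); P3 at s4 (5>1); P4 at s2 (2>0); P5 at s1 (0>-2).
Nothing dominates P2: P1 at s1 (1>0); P3 at s2 (3>2); P4 at s1 (1>0); P5 at s1 (1>-2).
Nothing dominates P3: P1 at s1 (7>0); P2 at s1 (7>1); P4 at s1 (7>0); P5 at s1 (7>-2).
P4: no other strategy beats it everywhere (P1 at s3 (7>0); P2 at s3 (7>4); P3 at s3 (7>6); P5 at s1 (0>-2)).
P5 is not dominated — it holds its own against P1 at s2 (5>2); P2 at s2 (5>3); P3 at s2 (5>2); P4 at s2 (5>0).

none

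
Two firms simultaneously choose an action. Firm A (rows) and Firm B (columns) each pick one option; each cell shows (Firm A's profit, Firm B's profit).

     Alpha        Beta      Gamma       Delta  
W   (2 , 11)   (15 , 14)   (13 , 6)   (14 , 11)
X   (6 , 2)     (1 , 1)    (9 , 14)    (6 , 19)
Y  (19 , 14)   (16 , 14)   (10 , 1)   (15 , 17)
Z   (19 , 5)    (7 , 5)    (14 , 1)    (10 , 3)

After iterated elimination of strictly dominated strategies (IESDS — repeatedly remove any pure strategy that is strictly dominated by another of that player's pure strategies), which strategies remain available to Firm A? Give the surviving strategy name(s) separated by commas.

Y, Z

Firm A's strategy X is strictly dominated by Y (Alpha: 19>6, Beta: 16>1, Gamma: 10>9, Delta: 15>6) and is removed.
Firm B's strategy Gamma is strictly dominated by Alpha (W: 11>6, Y: 14>1, Z: 5>1) and is removed.
For Firm A, Y strictly dominates W on the remaining columns (Alpha: 19>2, Beta: 16>15, Delta: 15>14); eliminate W.
Among the remaining strategies, none is strictly dominated by another pure strategy of the same player, so the elimination stops.
Surviving strategies — Firm A: {Y, Z}; Firm B: {Alpha, Beta, Delta}.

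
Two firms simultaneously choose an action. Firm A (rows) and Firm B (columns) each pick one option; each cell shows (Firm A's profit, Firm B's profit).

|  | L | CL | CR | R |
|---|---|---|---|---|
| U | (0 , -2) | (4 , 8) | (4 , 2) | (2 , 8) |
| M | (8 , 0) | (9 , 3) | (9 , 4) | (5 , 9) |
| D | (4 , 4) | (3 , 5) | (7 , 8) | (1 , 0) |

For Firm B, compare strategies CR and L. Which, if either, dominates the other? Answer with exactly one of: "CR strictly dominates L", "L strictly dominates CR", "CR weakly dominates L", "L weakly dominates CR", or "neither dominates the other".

CR strictly dominates L

Compare CR to L across each choice by Firm A: U: 2>-2, M: 4>0, D: 8>4.
CR gives a strictly higher payoff against each choice by Firm A, so CR strictly dominates L.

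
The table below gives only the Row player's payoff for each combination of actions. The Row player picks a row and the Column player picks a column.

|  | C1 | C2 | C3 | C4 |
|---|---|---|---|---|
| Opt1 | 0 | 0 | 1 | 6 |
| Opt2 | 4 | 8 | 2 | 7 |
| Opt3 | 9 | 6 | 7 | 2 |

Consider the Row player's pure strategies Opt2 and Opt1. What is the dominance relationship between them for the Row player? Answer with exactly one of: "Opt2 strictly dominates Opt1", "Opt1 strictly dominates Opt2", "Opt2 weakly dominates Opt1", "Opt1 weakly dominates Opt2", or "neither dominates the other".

Compare Opt2 to Opt1 across every action of the Column player: C1: 4>0, C2: 8>0, C3: 2>1, C4: 7>6.
Opt2 gives a strictly higher payoff against every action of the Column player, so Opt2 strictly dominates Opt1.

Opt2 strictly dominates Opt1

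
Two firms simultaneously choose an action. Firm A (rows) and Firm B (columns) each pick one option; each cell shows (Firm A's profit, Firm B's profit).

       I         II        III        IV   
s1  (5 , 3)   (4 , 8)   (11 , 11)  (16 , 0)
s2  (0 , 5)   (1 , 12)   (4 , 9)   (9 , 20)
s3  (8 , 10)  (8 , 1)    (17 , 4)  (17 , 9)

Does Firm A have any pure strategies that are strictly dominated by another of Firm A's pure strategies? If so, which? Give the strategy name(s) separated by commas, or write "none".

s1, s2

s3 strictly dominates s1 — I: 8>5, II: 8>4, III: 17>11, IV: 17>16.
s1 strictly dominates s2 — I: 5>0, II: 4>1, III: 11>4, IV: 16>9.
s3 is not dominated — it holds its own against s1 at I (8>5); s2 at I (8>0).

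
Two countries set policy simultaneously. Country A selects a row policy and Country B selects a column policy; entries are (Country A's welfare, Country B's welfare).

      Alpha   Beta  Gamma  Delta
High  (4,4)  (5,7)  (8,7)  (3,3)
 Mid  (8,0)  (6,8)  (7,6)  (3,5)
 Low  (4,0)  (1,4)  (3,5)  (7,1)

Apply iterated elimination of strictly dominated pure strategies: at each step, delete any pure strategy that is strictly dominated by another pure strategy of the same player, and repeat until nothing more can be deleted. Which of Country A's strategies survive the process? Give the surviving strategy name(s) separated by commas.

High, Mid

Column Alpha is eliminated: Beta beats it against every remaining row (High: 7>4, Mid: 8>0, Low: 4>0).
Country B's strategy Delta is strictly dominated by Beta (High: 7>3, Mid: 8>5, Low: 4>1) and is removed.
Country A's strategy Low is strictly dominated by High (Beta: 5>1, Gamma: 8>3) and is removed.
Among the remaining strategies, none is strictly dominated by another pure strategy of the same player, so the elimination stops.
Surviving strategies — Country A: {High, Mid}; Country B: {Beta, Gamma}.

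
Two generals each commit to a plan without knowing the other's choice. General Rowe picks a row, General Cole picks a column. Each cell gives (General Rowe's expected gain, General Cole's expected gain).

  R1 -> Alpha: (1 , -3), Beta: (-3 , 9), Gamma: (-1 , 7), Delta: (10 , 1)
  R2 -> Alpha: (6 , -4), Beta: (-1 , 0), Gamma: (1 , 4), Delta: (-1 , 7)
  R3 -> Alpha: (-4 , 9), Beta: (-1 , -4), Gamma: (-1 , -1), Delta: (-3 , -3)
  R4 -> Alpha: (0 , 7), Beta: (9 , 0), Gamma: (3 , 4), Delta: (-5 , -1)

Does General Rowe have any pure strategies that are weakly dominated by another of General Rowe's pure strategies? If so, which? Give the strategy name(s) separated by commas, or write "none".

R1: no other strategy beats it everywhere (R2 at Delta (10>-1); R3 at Alpha (1>-4); R4 at Alpha (1>0)).
R2: no other strategy beats it everywhere (R1 at Alpha (6>1); R3 at Alpha (6>-4); R4 at Alpha (6>0)).
R3: dominated, since R2 does at least as well everywhere (Alpha: 6>-4, Beta: -1=-1, Gamma: 1>-1, Delta: -1>-3).
R4 is not dominated — it holds its own against R1 at Beta (9>-3); R2 at Beta (9>-1); R3 at Alpha (0>-4).

R3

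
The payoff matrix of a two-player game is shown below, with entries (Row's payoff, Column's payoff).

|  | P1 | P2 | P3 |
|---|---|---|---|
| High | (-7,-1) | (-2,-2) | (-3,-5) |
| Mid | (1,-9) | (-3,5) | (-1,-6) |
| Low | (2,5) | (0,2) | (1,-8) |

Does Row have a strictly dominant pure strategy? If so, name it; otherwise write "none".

Low

Low vs High: P1: 2>-7, P2: 0>-2, P3: 1>-3.
Low vs Mid: P1: 2>1, P2: 0>-3, P3: 1>-1.
Low strictly beats every other strategy against every opponent action, so it is strictly dominant.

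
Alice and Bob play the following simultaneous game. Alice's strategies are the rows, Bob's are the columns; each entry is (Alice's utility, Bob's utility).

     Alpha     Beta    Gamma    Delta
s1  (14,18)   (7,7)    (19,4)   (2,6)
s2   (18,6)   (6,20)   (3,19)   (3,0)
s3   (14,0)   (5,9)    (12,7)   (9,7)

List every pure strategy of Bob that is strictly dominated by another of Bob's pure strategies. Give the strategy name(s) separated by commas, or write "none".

Gamma, Delta

Alpha is not dominated — it holds its own against Beta at s1 (18>7); Gamma at s1 (18>4); Delta at s1 (18>6).
Beta: no other strategy beats it everywhere (Alpha at s2 (20>6); Gamma at s1 (7>4); Delta at s1 (7>6)).
Beta strictly dominates Gamma — s1: 7>4, s2: 20>19, s3: 9>7.
Delta: dominated, since Beta does at least as well everywhere (s1: 7>6, s2: 20>0, s3: 9>7).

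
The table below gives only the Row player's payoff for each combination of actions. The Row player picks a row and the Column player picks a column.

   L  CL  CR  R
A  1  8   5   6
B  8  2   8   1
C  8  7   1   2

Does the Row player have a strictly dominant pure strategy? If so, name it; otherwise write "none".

none

A fails to dominate B at L (1<8).
B fails to dominate A at CL (2<8).
C fails to dominate A at CL (7<8).
No single strategy dominates all the others.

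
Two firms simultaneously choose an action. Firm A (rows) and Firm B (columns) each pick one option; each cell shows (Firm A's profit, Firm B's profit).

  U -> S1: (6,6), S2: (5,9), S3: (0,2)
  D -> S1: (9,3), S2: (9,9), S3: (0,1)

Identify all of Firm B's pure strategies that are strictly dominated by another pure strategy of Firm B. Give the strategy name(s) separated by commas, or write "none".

S1, S3

S1 is strictly dominated by S2 (U: 9>6, D: 9>3).
S2: no other strategy beats it everywhere (S1 at U (9>6); S3 at U (9>2)).
S3: dominated, since S1 does at least as well everywhere (U: 6>2, D: 3>1).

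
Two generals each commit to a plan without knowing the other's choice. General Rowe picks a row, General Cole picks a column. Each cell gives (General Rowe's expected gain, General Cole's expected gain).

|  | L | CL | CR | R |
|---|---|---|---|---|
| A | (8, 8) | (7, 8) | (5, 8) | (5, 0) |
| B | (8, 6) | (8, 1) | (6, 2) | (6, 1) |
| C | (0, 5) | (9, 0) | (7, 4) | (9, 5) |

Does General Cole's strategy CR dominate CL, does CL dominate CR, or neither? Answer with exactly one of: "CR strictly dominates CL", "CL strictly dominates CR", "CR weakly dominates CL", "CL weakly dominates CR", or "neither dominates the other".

CR's payoffs vs CL's, by General Rowe's action — A: 8=8, B: 2>1, C: 4>0.
CR is at least as good everywhere and strictly better somewhere (tied only at A), so CR weakly but not strictly dominates CL.

CR weakly dominates CL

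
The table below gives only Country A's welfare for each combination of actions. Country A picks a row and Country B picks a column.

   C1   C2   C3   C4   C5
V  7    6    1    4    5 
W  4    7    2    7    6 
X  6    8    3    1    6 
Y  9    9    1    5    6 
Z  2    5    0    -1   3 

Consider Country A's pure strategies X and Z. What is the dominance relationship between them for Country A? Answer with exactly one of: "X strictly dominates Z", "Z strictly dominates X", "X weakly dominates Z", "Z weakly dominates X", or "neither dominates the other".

X's payoffs vs Z's, by Country B's action — C1: 6>2, C2: 8>5, C3: 3>0, C4: 1>-1, C5: 6>3.
Every comparison favours X, so X strictly dominates Z.

X strictly dominates Z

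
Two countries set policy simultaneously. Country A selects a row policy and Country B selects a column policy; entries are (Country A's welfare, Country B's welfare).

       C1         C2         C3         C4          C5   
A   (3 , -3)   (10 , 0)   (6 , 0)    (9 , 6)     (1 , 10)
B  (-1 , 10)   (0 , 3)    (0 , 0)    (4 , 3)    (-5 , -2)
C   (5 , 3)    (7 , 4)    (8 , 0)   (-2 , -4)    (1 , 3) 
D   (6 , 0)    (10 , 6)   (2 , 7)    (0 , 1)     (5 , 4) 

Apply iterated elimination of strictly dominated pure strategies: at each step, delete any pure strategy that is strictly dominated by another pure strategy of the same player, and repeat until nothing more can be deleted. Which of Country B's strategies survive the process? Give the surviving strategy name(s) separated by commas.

C2, C3, C5

Row B is eliminated: A beats it against every remaining column (C1: 3>-1, C2: 10>0, C3: 6>0, C4: 9>4, C5: 1>-5).
Country B's strategy C1 is strictly dominated by C2 (A: 0>-3, C: 4>3, D: 6>0) and is removed.
For Country B, C5 strictly dominates C4 on the remaining rows (A: 10>6, C: 3>-4, D: 4>1); eliminate C4.
Among the remaining strategies, none is strictly dominated by another pure strategy of the same player, so the elimination stops.
Surviving strategies — Country A: {A, C, D}; Country B: {C2, C3, C5}.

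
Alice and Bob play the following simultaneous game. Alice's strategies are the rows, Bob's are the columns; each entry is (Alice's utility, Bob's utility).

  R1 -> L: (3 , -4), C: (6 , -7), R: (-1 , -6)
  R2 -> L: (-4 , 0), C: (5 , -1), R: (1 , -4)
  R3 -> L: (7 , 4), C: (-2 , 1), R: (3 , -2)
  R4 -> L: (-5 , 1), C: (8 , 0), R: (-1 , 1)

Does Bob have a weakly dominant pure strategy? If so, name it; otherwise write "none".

L vs C: R1: -4>-7, R2: 0>-1, R3: 4>1, R4: 1>0.
L vs R: R1: -4>-6, R2: 0>-4, R3: 4>-2, R4: 1=1.
L is at least as good as every other strategy against every opponent action, so it is weakly dominant.

L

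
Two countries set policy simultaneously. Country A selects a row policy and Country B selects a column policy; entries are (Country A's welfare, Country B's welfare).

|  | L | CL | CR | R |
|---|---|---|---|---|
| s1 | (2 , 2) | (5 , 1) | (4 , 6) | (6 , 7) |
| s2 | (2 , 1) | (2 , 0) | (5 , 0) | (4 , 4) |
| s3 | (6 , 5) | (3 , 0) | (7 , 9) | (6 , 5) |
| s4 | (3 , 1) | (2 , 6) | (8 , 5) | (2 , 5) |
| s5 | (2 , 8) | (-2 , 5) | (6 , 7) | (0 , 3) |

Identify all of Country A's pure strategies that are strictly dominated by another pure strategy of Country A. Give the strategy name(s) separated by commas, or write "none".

s1: no other strategy beats it everywhere (s2 at L (2=2); s3 at CL (5>3); s4 at CL (5>2); s5 at L (2=2)).
s3 strictly dominates s2 — L: 6>2, CL: 3>2, CR: 7>5, R: 6>4.
s3 is not dominated — it holds its own against s1 at L (6>2); s2 at L (6>2); s4 at L (6>3); s5 at L (6>2).
Nothing dominates s4: s1 at L (3>2); s2 at L (3>2); s3 at CR (8>7); s5 at L (3>2).
s5: dominated, since s3 does at least as well everywhere (L: 6>2, CL: 3>-2, CR: 7>6, R: 6>0).

s2, s5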